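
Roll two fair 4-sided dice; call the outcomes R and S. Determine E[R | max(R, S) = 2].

5/3

Outcomes with max(R, S) = 2: (1,2), (2,1), (2,2), each with probability 1/16.
E[R | max(R, S) = 2] = (1 + 2 + 2) / 3 = 5/3.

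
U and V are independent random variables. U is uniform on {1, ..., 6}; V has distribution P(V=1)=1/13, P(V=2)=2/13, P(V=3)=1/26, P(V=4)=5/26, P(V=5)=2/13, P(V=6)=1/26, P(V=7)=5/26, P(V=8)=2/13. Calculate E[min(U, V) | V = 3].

5/2

P(V = 3) = 1/26.
Summing min(U,V)·P(x,y) over outcomes with V = 3 gives 5/52.
E[min(U, V) | V = 3] = (5/52) / (1/26) = 5/2.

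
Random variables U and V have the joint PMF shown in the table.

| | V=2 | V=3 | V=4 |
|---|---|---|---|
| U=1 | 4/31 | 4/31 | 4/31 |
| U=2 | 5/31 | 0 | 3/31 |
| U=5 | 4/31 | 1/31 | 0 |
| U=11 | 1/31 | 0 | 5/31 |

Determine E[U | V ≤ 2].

P(V ≤ 2) = 14/31.
Σ U·P over the event = 1·(4/31) + 2·(5/31) + 5·(4/31) + 11·(1/31) = 45/31.
E[U | V ≤ 2] = (45/31) / (14/31) = 45/14.

45/14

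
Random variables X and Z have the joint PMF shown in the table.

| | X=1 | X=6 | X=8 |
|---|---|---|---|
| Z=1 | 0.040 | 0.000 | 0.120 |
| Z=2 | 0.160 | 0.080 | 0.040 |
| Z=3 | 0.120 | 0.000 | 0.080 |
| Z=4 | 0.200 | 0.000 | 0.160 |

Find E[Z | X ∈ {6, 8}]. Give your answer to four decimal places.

2.5833

P(X ∈ {6, 8}) = 0.480.
Σ Z·P over the event = 2·(0.080) + 1·(0.120) + 2·(0.040) + 3·(0.080) + 4·(0.160) = 1.240.
E[Z | X ∈ {6, 8}] = (1.240) / (0.480) = 2.5833.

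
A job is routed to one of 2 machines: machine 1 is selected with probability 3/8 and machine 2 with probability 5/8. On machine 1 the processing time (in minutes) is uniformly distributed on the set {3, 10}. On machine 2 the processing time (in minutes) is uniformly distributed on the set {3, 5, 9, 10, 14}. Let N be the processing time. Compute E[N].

121/16

E[N | machine 1] = (3+10)/2 = 13/2.
E[N | machine 2] = (3+5+9+10+14)/5 = 41/5.
By the law of total expectation,
E[N] = (3/8)·(13/2) + (5/8)·(41/5) = 121/16.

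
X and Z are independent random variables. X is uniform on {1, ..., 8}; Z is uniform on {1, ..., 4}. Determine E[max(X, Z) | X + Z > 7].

P(X + Z > 7) = 7/16.
Summing max(X,Z)·P(x,y) over outcomes with X + Z > 7 gives 23/8.
E[max(X, Z) | X + Z > 7] = (23/8) / (7/16) = 46/7.

46/7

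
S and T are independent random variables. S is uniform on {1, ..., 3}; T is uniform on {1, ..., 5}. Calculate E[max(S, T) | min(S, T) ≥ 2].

29/8

P(min(S, T) ≥ 2) = 8/15.
Summing max(S,T)·P(x,y) over outcomes with min(S, T) ≥ 2 gives 29/15.
E[max(S, T) | min(S, T) ≥ 2] = (29/15) / (8/15) = 29/8.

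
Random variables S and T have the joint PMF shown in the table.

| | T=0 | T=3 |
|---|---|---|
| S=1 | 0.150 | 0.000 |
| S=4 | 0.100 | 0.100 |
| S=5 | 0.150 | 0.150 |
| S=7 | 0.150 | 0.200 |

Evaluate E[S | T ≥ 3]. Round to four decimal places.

P(T ≥ 3) = 0.450.
Σ S·P over the event = 4·(0.100) + 5·(0.150) + 7·(0.200) = 2.550.
E[S | T ≥ 3] = (2.550) / (0.450) = 5.6667.

5.6667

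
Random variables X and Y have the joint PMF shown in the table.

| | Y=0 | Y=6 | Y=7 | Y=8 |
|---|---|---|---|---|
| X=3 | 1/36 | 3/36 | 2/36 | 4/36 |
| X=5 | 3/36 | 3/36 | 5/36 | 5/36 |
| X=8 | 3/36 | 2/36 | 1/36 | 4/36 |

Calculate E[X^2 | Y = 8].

P(Y = 8) = 13/36.
Σ X^2·P over the event = 9·(4/36) + 25·(5/36) + 64·(4/36) = 139/12.
E[X^2 | Y = 8] = (139/12) / (13/36) = 417/13.

417/13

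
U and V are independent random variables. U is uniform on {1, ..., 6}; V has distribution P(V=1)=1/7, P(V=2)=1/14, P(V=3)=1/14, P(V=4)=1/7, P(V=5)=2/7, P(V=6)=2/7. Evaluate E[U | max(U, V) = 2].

P(max(U, V) = 2) = 1/21.
Summing U·P(x,y) over outcomes with max(U, V) = 2 gives 1/12.
E[U | max(U, V) = 2] = (1/12) / (1/21) = 7/4.

7/4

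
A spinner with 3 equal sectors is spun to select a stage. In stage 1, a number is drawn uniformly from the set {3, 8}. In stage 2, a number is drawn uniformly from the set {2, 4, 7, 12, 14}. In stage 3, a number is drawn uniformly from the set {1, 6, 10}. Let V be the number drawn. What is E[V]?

E[V | stage 1] = (3+8)/2 = 11/2.
E[V | stage 2] = (2+4+7+12+14)/5 = 39/5.
E[V | stage 3] = (1+6+10)/3 = 17/3.
By the law of total expectation,
E[V] = (1/3)·(11/2) + (1/3)·(39/5) + (1/3)·(17/3) = 569/90.

569/90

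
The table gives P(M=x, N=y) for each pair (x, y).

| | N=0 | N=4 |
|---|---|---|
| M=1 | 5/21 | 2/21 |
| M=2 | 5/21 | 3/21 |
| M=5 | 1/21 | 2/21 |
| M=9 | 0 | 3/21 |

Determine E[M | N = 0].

P(N = 0) = 11/21.
Σ M·P over the event = 1·(5/21) + 2·(5/21) + 5·(1/21) = 20/21.
E[M | N = 0] = (20/21) / (11/21) = 20/11.

20/11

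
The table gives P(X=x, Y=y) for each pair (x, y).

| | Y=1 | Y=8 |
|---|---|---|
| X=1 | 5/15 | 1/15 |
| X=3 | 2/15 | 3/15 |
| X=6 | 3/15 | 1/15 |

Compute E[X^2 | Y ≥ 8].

P(Y ≥ 8) = 1/3.
Σ X^2·P over the event = 1·(1/15) + 9·(3/15) + 36·(1/15) = 64/15.
E[X^2 | Y ≥ 8] = (64/15) / (1/3) = 64/5.

64/5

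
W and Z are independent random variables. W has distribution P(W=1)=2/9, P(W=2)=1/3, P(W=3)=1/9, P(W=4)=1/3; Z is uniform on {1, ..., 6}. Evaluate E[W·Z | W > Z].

87/14

P(W > Z) = 7/27.
Summing WZ·P(x,y) over outcomes with W > Z gives 29/18.
E[W·Z | W > Z] = (29/18) / (7/27) = 87/14.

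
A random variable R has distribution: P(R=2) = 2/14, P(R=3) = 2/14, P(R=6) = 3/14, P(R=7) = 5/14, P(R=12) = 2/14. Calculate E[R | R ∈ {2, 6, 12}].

P(R ∈ {2, 6, 12}) = 1/2.
Σ over the event: 2·1/7 + 6·3/14 + 12·1/7 = 23/7.
E[R | R ∈ {2, 6, 12}] = (23/7) / (1/2) = 46/7.

46/7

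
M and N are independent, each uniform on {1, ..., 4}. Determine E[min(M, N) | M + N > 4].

23/10

Outcomes with M + N > 4: (1,4), (2,3), (2,4), (3,2), (3,3), (3,4), (4,1), (4,2), (4,3), (4,4), each with probability 1/16.
E[min(M, N) | M + N > 4] = (1 + 2 + 2 + 2 + 3 + 3 + 1 + 2 + 3 + 4) / 10 = 23/10.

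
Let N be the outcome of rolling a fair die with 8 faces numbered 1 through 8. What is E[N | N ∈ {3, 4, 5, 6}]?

P(N ∈ {3, 4, 5, 6}) = 1/2.
Σ over the event: 3·1/8 + 4·1/8 + 5·1/8 + 6·1/8 = 9/4.
E[N | N ∈ {3, 4, 5, 6}] = (9/4) / (1/2) = 9/2.

9/2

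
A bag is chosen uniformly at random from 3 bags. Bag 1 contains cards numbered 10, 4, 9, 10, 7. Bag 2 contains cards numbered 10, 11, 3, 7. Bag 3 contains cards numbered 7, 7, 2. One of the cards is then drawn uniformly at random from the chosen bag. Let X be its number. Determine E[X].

E[X | bag 1] = (10+4+9+10+7)/5 = 8.
E[X | bag 2] = (10+11+3+7)/4 = 31/4.
E[X | bag 3] = (7+7+2)/3 = 16/3.
By the law of total expectation,
E[X] = (1/3)·(8) + (1/3)·(31/4) + (1/3)·(16/3) = 253/36.

253/36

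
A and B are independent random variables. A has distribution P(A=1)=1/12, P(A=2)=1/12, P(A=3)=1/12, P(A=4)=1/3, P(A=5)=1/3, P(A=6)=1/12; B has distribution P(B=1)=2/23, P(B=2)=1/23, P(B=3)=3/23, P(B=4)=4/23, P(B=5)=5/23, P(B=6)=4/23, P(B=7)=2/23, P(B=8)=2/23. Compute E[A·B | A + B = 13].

202/5

P(A + B = 13) = 5/138.
Summing AB·P(x,y) over outcomes with A + B = 13 gives 101/69.
E[A·B | A + B = 13] = (101/69) / (5/138) = 202/5.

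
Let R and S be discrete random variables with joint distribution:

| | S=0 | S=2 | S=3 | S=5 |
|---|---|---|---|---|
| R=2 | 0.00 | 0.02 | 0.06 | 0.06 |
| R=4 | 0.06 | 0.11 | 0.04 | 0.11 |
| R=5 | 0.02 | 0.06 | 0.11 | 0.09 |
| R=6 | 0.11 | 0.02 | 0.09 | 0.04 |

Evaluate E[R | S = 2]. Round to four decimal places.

P(S = 2) = 0.21.
Summing R·P(R=x,S=y) over the conditioning event gives 0.90.
E[R | S = 2] = (0.90) / (0.21) = 4.2857.

4.2857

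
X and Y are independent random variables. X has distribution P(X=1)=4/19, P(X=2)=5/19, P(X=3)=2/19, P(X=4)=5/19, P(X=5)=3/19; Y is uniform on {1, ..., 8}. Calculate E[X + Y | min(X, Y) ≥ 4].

P(min(X, Y) ≥ 4) = 5/19.
Summing (X+Y)·P(x,y) over outcomes with min(X, Y) ≥ 4 gives 415/152.
E[X + Y | min(X, Y) ≥ 4] = (415/152) / (5/19) = 83/8.

83/8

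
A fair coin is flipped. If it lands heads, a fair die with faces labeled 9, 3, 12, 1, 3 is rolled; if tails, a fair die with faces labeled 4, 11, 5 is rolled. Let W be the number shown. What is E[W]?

92/15

E[W | heads] = (9+3+12+1+3)/5 = 28/5.
E[W | tails] = (4+11+5)/3 = 20/3.
By the law of total expectation,
E[W] = (1/2)·(28/5) + (1/2)·(20/3) = 92/15.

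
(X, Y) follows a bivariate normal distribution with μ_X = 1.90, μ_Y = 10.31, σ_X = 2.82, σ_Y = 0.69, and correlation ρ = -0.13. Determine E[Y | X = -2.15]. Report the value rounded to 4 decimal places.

10.4388

E[Y | X=x] = μ_Y + ρ(σ_Y/σ_X)(x − μ_X) for jointly normal variables.
E[Y | X=-2.15] = 10.31 + (-0.13)·(0.69/2.82)·(-2.15 − (1.90)) = 10.31 + (-0.031809)·(-4.05) = 10.4388.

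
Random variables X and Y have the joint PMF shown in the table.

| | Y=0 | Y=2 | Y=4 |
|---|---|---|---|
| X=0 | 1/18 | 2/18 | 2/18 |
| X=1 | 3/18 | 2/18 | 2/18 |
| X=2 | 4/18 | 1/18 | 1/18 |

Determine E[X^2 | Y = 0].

P(Y = 0) = 4/9.
Σ X^2·P over the event = 0·(1/18) + 1·(3/18) + 4·(4/18) = 19/18.
E[X^2 | Y = 0] = (19/18) / (4/9) = 19/8.

19/8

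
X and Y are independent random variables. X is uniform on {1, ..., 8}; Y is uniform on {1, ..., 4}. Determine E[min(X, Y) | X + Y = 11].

7/2

Outcomes with X + Y = 11: (7,4), (8,3), each with probability 1/32.
E[min(X, Y) | X + Y = 11] = (4 + 3) / 2 = 7/2.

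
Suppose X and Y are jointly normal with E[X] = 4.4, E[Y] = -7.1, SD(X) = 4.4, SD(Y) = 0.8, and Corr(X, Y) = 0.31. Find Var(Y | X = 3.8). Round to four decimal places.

For a bivariate normal, Var(Y | X=x) = σ_Y²(1 − ρ²).
Var(Y | X=3.8) = (0.8)²·(1 − (0.31)²) = 0.64·0.9039 = 0.5785.

0.5785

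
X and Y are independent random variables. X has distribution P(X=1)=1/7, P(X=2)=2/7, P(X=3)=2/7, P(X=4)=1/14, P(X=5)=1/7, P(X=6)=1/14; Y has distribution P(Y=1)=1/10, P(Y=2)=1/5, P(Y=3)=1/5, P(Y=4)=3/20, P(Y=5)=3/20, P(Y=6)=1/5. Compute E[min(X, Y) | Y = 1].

1

P(Y = 1) = 1/10.
Summing min(X,Y)·P(x,y) over outcomes with Y = 1 gives 1/10.
E[min(X, Y) | Y = 1] = (1/10) / (1/10) = 1.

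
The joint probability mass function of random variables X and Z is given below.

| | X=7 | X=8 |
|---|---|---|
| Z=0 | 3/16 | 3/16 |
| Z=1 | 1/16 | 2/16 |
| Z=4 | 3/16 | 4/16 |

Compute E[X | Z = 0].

P(Z = 0) = 3/8.
Summing X·P(X=x,Z=y) over the conditioning event gives 45/16.
E[X | Z = 0] = (45/16) / (3/8) = 15/2.

15/2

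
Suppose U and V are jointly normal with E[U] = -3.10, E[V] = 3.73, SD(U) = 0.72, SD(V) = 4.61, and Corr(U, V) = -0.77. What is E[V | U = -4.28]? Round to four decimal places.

9.5476

The regression of V on U has slope ρ·σ_V/σ_U and passes through (μ_U, μ_V).
E[V | U=-4.28] = 3.73 + (-0.77)·(4.61/0.72)·(-4.28 − (-3.10)) = 3.73 + (-4.93014)·(-1.18) = 9.5476.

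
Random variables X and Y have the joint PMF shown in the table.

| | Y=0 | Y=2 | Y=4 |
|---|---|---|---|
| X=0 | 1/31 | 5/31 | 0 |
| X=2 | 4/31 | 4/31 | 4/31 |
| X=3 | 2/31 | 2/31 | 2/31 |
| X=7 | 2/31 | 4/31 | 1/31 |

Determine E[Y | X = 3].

P(X = 3) = 6/31.
Summing Y·P(X=x,Y=y) over the conditioning event gives 12/31.
E[Y | X = 3] = (12/31) / (6/31) = 2.

2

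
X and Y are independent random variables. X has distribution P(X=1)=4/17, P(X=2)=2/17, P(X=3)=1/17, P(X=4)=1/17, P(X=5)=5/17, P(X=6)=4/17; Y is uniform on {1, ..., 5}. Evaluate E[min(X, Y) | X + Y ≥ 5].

45/17

P(X + Y ≥ 5) = 4/5.
Summing min(X,Y)·P(x,y) over outcomes with X + Y ≥ 5 gives 36/17.
E[min(X, Y) | X + Y ≥ 5] = (36/17) / (4/5) = 45/17.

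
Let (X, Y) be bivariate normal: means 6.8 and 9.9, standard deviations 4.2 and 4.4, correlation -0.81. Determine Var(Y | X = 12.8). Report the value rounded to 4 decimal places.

6.6579

The conditional variance in a bivariate normal is σ_Y²(1 − ρ²), independent of x.
Var(Y | X=12.8) = (4.4)²·(1 − (-0.81)²) = 19.36·0.3439 = 6.6579.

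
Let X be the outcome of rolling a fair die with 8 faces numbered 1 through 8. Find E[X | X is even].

5

Given X is even, X is equally likely to be any of {2, 4, 6, 8}.
E[X | X is even] = (2 + 4 + 6 + 8) / 4 = 5.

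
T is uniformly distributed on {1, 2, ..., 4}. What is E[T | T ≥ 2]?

Given T ≥ 2, T is equally likely to be any of {2, 3, 4}.
E[T | T ≥ 2] = (2 + 3 + 4) / 3 = 3.

3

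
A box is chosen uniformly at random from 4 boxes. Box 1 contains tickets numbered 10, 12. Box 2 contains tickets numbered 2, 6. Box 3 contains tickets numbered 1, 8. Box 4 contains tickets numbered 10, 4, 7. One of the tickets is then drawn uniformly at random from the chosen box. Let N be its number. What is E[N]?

E[N | box 1] = (10+12)/2 = 11.
E[N | box 2] = (2+6)/2 = 4.
E[N | box 3] = (1+8)/2 = 9/2.
E[N | box 4] = (10+4+7)/3 = 7.
E[N] = (1/4)·(11) + (1/4)·(4) + (1/4)·(9/2) + (1/4)·(7) = 53/8.

53/8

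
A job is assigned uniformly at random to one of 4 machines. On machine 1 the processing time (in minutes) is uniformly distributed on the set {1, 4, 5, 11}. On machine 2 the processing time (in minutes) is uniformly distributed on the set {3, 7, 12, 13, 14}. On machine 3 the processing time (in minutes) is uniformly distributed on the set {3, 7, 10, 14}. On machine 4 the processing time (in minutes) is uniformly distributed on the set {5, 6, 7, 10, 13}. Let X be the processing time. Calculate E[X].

E[X | machine 1] = (1+4+5+11)/4 = 21/4.
E[X | machine 2] = (3+7+12+13+14)/5 = 49/5.
E[X | machine 3] = (3+7+10+14)/4 = 17/2.
E[X | machine 4] = (5+6+7+10+13)/5 = 41/5.
E[X] = (1/4)·(21/4) + (1/4)·(49/5) + (1/4)·(17/2) + (1/4)·(41/5) = 127/16.

127/16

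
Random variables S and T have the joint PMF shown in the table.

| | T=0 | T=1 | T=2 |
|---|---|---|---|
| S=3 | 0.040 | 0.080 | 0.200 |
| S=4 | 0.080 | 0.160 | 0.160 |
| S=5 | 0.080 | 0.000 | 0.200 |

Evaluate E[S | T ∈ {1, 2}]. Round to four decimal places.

3.9000

P(T ∈ {1, 2}) = 0.800.
Σ S·P over the event = 3·(0.080) + 3·(0.200) + 4·(0.160) + 4·(0.160) + 5·(0.200) = 3.120.
E[S | T ∈ {1, 2}] = (3.120) / (0.800) = 3.9000.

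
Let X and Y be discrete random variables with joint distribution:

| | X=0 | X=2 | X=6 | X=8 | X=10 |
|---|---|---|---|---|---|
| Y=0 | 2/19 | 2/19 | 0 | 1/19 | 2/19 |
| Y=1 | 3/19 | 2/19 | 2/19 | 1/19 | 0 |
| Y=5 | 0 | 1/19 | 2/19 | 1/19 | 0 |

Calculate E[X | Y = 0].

P(Y = 0) = 7/19.
Σ X·P over the event = 0·(2/19) + 2·(2/19) + 8·(1/19) + 10·(2/19) = 32/19.
E[X | Y = 0] = (32/19) / (7/19) = 32/7.

32/7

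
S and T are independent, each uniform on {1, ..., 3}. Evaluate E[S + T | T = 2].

P(T = 2) = 1/3.
Summing (S+T)·P(x,y) over outcomes with T = 2 gives 4/3.
E[S + T | T = 2] = (4/3) / (1/3) = 4.

4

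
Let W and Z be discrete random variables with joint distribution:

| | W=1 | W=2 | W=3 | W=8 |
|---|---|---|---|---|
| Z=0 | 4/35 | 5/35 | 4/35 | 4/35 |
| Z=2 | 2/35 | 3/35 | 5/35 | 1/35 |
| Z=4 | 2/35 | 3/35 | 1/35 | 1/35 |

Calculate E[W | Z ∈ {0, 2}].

P(Z ∈ {0, 2}) = 4/5.
Σ W·P over the event = 1·(4/35) + 1·(2/35) + 2·(5/35) + 2·(3/35) + 3·(4/35) + 3·(5/35) + 8·(4/35) + 8·(1/35) = 89/35.
E[W | Z ∈ {0, 2}] = (89/35) / (4/5) = 89/28.

89/28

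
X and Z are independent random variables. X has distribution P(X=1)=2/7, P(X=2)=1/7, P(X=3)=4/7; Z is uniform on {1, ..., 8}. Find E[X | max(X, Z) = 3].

P(max(X, Z) = 3) = 15/56.
Summing X·P(x,y) over outcomes with max(X, Z) = 3 gives 5/7.
E[X | max(X, Z) = 3] = (5/7) / (15/56) = 8/3.

8/3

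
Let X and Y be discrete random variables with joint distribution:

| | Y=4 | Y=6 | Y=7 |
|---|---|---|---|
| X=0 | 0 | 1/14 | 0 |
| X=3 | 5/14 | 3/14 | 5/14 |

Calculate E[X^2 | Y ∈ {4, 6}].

P(Y ∈ {4, 6}) = 9/14.
Σ X^2·P over the event = 0·(1/14) + 9·(5/14) + 9·(3/14) = 36/7.
E[X^2 | Y ∈ {4, 6}] = (36/7) / (9/14) = 8.

8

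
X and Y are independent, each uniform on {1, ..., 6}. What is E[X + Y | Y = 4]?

Outcomes with Y = 4: (1,4), (2,4), (3,4), (4,4), (5,4), (6,4), each with probability 1/36.
E[X + Y | Y = 4] = (5 + 6 + 7 + 8 + 9 + 10) / 6 = 15/2.

15/2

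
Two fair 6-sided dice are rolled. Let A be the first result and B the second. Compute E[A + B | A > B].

P(A > B) = 5/12.
Summing (A+B)·P(x,y) over outcomes with A > B gives 35/12.
E[A + B | A > B] = (35/12) / (5/12) = 7.

7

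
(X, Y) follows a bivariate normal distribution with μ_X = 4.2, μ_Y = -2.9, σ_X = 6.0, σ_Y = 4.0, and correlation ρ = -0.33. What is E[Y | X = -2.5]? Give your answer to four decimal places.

The regression of Y on X has slope ρ·σ_Y/σ_X and passes through (μ_X, μ_Y).
E[Y | X=-2.5] = -2.9 + (-0.33)·(4.0/6.0)·(-2.5 − (4.2)) = -2.9 + (-0.22)·(-6.7) = -1.4260.

-1.4260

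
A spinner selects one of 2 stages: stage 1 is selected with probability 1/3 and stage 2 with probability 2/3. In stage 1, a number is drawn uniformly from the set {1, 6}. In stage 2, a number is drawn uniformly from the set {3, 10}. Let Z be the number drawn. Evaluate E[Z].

11/2

E[Z | stage 1] = (1+6)/2 = 7/2.
E[Z | stage 2] = (3+10)/2 = 13/2.
E[Z] = (1/3)·(7/2) + (2/3)·(13/2) = 11/2.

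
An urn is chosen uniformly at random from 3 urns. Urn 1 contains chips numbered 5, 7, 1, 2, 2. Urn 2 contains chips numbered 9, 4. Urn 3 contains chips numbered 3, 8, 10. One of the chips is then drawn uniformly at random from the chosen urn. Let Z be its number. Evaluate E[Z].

169/30

E[Z | urn 1] = (5+7+1+2+2)/5 = 17/5.
E[Z | urn 2] = (9+4)/2 = 13/2.
E[Z | urn 3] = (3+8+10)/3 = 7.
E[Z] = (1/3)·(17/5) + (1/3)·(13/2) + (1/3)·(7) = 169/30.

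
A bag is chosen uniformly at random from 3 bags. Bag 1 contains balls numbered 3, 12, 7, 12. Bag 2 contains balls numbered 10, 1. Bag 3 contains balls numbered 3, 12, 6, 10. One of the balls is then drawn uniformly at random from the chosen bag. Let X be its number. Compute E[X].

E[X | bag 1] = (3+12+7+12)/4 = 17/2.
E[X | bag 2] = (10+1)/2 = 11/2.
E[X | bag 3] = (3+12+6+10)/4 = 31/4.
By the law of total expectation,
E[X] = (1/3)·(17/2) + (1/3)·(11/2) + (1/3)·(31/4) = 29/4.

29/4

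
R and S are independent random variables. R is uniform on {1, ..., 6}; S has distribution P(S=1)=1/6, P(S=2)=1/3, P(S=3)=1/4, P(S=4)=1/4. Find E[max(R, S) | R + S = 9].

11/2

P(R + S = 9) = 1/12.
Summing max(R,S)·P(x,y) over outcomes with R + S = 9 gives 11/24.
E[max(R, S) | R + S = 9] = (11/24) / (1/12) = 11/2.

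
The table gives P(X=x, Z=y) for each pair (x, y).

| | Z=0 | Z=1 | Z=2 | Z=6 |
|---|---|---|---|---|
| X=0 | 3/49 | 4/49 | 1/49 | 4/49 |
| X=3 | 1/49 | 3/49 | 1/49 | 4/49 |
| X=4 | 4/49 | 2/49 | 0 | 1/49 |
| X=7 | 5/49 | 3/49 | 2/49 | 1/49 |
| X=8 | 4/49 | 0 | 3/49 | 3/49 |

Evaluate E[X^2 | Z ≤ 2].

P(Z ≤ 2) = 36/49.
Summing X^2·P(X=x,Z=y) over the conditioning event gives 1079/49.
E[X^2 | Z ≤ 2] = (1079/49) / (36/49) = 1079/36.

1079/36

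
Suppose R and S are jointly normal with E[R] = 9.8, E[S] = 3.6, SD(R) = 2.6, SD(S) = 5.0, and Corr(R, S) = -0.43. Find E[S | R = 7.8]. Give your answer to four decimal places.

For a bivariate normal, E[S | R=x] = μ_S + ρ·(σ_S/σ_R)·(x − μ_R).
E[S | R=7.8] = 3.6 + (-0.43)·(5.0/2.6)·(7.8 − (9.8)) = 3.6 + (-0.82692)·(-2) = 5.2538.

5.2538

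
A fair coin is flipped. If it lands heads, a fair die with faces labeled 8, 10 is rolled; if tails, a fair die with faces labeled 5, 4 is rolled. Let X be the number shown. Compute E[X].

27/4

E[X | heads] = (8+10)/2 = 9.
E[X | tails] = (5+4)/2 = 9/2.
By the law of total expectation,
E[X] = (1/2)·(9) + (1/2)·(9/2) = 27/4.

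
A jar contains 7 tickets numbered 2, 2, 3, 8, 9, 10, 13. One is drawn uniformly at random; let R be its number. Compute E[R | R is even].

11/2

P(R is even) = 4/7.
Σ over the event: 2·2/7 + 8·1/7 + 10·1/7 = 22/7.
E[R | R is even] = (22/7) / (4/7) = 11/2.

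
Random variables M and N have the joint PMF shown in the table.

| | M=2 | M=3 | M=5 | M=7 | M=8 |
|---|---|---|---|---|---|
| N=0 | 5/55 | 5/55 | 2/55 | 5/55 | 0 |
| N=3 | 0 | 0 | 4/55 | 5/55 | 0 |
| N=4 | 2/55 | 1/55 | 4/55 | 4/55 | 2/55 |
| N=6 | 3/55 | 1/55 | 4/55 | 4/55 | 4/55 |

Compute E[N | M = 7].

P(M = 7) = 18/55.
Summing N·P(M=x,N=y) over the conditioning event gives 1.
E[N | M = 7] = (1) / (18/55) = 55/18.

55/18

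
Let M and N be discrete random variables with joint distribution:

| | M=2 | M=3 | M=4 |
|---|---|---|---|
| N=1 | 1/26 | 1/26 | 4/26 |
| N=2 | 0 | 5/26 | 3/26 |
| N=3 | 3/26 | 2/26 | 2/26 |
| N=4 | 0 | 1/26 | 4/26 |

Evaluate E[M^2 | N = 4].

P(N = 4) = 5/26.
Σ M^2·P over the event = 9·(1/26) + 16·(4/26) = 73/26.
E[M^2 | N = 4] = (73/26) / (5/26) = 73/5.

73/5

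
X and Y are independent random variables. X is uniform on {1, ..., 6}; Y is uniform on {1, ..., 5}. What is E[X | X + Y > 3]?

101/27

P(X + Y > 3) = 9/10.
Summing X·P(x,y) over outcomes with X + Y > 3 gives 101/30.
E[X | X + Y > 3] = (101/30) / (9/10) = 101/27.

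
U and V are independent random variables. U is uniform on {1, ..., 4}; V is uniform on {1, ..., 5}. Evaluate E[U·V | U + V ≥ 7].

Outcomes with U + V ≥ 7: (2,5), (3,4), (3,5), (4,3), (4,4), (4,5), each with probability 1/20.
E[U·V | U + V ≥ 7] = (10 + 12 + 15 + 12 + 16 + 20) / 6 = 85/6.

85/6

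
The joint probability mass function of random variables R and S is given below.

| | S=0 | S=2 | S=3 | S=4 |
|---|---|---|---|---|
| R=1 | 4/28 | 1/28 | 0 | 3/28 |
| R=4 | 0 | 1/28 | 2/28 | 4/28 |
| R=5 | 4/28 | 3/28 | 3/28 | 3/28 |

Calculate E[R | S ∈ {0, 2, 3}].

67/18

P(S ∈ {0, 2, 3}) = 9/14.
Summing R·P(R=x,S=y) over the conditioning event gives 67/28.
E[R | S ∈ {0, 2, 3}] = (67/28) / (9/14) = 67/18.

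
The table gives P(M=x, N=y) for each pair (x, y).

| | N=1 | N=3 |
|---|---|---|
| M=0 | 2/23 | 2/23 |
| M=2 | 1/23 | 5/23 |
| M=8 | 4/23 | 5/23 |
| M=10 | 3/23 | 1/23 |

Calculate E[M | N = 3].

60/13

P(N = 3) = 13/23.
Σ M·P over the event = 0·(2/23) + 2·(5/23) + 8·(5/23) + 10·(1/23) = 60/23.
E[M | N = 3] = (60/23) / (13/23) = 60/13.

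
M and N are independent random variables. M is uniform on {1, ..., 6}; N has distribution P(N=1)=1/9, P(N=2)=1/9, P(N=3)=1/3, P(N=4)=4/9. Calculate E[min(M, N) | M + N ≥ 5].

125/46

P(M + N ≥ 5) = 23/27.
Summing min(M,N)·P(x,y) over outcomes with M + N ≥ 5 gives 125/54.
E[min(M, N) | M + N ≥ 5] = (125/54) / (23/27) = 125/46.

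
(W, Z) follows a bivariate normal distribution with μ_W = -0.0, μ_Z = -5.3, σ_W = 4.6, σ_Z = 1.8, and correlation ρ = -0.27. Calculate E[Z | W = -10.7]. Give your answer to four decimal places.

-4.1695

The regression of Z on W has slope ρ·σ_Z/σ_W and passes through (μ_W, μ_Z).
E[Z | W=-10.7] = -5.3 + (-0.27)·(1.8/4.6)·(-10.7 − (-0.0)) = -5.3 + (-0.10565)·(-10.7) = -4.1695.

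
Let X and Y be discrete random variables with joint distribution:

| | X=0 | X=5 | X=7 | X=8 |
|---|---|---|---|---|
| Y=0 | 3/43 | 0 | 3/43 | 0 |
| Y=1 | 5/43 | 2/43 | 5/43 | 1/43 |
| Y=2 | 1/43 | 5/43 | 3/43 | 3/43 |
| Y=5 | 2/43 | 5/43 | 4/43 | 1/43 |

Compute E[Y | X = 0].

17/11

P(X = 0) = 11/43.
Σ Y·P over the event = 0·(3/43) + 1·(5/43) + 2·(1/43) + 5·(2/43) = 17/43.
E[Y | X = 0] = (17/43) / (11/43) = 17/11.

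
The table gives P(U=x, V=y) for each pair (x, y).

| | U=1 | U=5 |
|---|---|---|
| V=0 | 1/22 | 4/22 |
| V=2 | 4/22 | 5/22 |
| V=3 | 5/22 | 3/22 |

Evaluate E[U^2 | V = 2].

43/3

P(V = 2) = 9/22.
Σ U^2·P over the event = 1·(4/22) + 25·(5/22) = 129/22.
E[U^2 | V = 2] = (129/22) / (9/22) = 43/3.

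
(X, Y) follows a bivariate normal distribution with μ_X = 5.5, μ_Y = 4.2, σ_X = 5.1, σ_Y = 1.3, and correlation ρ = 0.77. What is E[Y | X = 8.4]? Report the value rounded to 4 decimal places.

For a bivariate normal, E[Y | X=x] = μ_Y + ρ·(σ_Y/σ_X)·(x − μ_X).
E[Y | X=8.4] = 4.2 + (0.77)·(1.3/5.1)·(8.4 − (5.5)) = 4.2 + (0.19627)·(2.9) = 4.7692.

4.7692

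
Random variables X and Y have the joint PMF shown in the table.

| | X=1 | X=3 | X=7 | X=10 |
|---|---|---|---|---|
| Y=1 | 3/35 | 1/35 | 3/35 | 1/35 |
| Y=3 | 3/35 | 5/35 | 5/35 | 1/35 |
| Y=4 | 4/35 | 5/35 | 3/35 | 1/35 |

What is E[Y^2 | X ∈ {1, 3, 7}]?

P(X ∈ {1, 3, 7}) = 32/35.
Summing Y^2·P(X=x,Y=y) over the conditioning event gives 316/35.
E[Y^2 | X ∈ {1, 3, 7}] = (316/35) / (32/35) = 79/8.

79/8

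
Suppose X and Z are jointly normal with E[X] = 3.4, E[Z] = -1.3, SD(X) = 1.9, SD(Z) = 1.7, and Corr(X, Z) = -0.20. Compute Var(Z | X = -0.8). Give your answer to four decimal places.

Var(Z | X=x) = (1 − ρ²)·σ_Z².
Var(Z | X=-0.8) = (1.7)²·(1 − (-0.20)²) = 2.89·0.96 = 2.7744.

2.7744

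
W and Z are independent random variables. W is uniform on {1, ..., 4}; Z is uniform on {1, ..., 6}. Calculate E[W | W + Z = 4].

Outcomes with W + Z = 4: (1,3), (2,2), (3,1), each with probability 1/24.
E[W | W + Z = 4] = (1 + 2 + 3) / 3 = 2.

2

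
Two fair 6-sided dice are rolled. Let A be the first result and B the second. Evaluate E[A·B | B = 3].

21/2

Outcomes with B = 3: (1,3), (2,3), (3,3), (4,3), (5,3), (6,3), each with probability 1/36.
E[A·B | B = 3] = (3 + 6 + 9 + 12 + 15 + 18) / 6 = 21/2.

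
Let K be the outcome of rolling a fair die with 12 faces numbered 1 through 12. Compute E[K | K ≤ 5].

Given K ≤ 5, K is equally likely to be any of {1, 2, 3, 4, 5}.
E[K | K ≤ 5] = (1 + 2 + 3 + 4 + 5) / 5 = 3.

3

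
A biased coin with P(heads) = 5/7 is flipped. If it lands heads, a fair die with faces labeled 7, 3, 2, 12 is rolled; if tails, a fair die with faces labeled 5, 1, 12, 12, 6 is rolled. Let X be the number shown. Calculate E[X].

E[X | heads] = (7+3+2+12)/4 = 6.
E[X | tails] = (5+1+12+12+6)/5 = 36/5.
By the law of total expectation,
E[X] = (5/7)·(6) + (2/7)·(36/5) = 222/35.

222/35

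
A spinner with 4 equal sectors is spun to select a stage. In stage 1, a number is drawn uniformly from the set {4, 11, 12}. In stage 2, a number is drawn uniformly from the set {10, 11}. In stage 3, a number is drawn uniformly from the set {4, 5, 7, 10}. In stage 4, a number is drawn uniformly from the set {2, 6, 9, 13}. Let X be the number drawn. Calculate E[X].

67/8

E[X | stage 1] = (4+11+12)/3 = 9.
E[X | stage 2] = (10+11)/2 = 21/2.
E[X | stage 3] = (4+5+7+10)/4 = 13/2.
E[X | stage 4] = (2+6+9+13)/4 = 15/2.
By the law of total expectation,
E[X] = (1/4)·(9) + (1/4)·(21/2) + (1/4)·(13/2) + (1/4)·(15/2) = 67/8.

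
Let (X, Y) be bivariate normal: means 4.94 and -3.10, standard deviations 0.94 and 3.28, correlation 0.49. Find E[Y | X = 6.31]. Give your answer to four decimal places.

The regression of Y on X has slope ρ·σ_Y/σ_X and passes through (μ_X, μ_Y).
E[Y | X=6.31] = -3.10 + (0.49)·(3.28/0.94)·(6.31 − (4.94)) = -3.10 + (1.7098)·(1.37) = -0.7576.

-0.7576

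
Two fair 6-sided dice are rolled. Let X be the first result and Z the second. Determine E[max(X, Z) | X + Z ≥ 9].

P(X + Z ≥ 9) = 5/18.
Summing max(X,Z)·P(x,y) over outcomes with X + Z ≥ 9 gives 19/12.
E[max(X, Z) | X + Z ≥ 9] = (19/12) / (5/18) = 57/10.

57/10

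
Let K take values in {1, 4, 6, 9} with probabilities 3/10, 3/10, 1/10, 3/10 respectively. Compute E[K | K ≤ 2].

1

P(K ≤ 2) = 3/10.
Σ over the event: 1·3/10 = 3/10.
E[K | K ≤ 2] = (3/10) / (3/10) = 1.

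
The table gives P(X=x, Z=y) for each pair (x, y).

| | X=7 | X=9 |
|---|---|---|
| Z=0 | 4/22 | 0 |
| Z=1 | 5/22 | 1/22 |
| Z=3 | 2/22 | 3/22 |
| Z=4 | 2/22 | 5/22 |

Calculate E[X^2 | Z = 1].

163/3

P(Z = 1) = 3/11.
Σ X^2·P over the event = 49·(5/22) + 81·(1/22) = 163/11.
E[X^2 | Z = 1] = (163/11) / (3/11) = 163/3.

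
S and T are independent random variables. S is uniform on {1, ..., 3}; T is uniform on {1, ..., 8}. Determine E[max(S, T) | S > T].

Outcomes with S > T: (2,1), (3,1), (3,2), each with probability 1/24.
E[max(S, T) | S > T] = (2 + 3 + 3) / 3 = 8/3.

8/3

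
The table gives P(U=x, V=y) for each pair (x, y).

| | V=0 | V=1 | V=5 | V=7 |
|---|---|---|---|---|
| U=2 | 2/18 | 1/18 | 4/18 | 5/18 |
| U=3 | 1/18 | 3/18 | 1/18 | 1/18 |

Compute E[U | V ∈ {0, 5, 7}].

31/14

P(V ∈ {0, 5, 7}) = 7/9.
Σ U·P over the event = 2·(2/18) + 2·(4/18) + 2·(5/18) + 3·(1/18) + 3·(1/18) + 3·(1/18) = 31/18.
E[U | V ∈ {0, 5, 7}] = (31/18) / (7/9) = 31/14.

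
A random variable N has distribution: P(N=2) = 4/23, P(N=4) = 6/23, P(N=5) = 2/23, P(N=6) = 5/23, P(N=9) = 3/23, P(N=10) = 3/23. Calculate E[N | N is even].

P(N is even) = 18/23.
Σ over the event: 2·4/23 + 4·6/23 + 6·5/23 + 10·3/23 = 4.
E[N | N is even] = (4) / (18/23) = 46/9.

46/9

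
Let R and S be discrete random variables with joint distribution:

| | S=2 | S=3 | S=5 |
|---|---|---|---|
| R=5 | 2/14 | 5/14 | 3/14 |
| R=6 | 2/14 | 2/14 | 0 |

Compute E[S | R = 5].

17/5

P(R = 5) = 5/7.
Σ S·P over the event = 2·(2/14) + 3·(5/14) + 5·(3/14) = 17/7.
E[S | R = 5] = (17/7) / (5/7) = 17/5.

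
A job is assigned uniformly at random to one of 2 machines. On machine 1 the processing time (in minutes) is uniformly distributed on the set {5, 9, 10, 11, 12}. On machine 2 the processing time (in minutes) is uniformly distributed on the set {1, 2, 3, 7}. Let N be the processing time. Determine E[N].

E[N | machine 1] = (5+9+10+11+12)/5 = 47/5.
E[N | machine 2] = (1+2+3+7)/4 = 13/4.
By the law of total expectation,
E[N] = (1/2)·(47/5) + (1/2)·(13/4) = 253/40.

253/40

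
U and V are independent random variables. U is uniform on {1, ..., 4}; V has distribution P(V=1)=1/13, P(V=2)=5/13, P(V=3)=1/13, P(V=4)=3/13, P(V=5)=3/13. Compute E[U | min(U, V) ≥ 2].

P(min(U, V) ≥ 2) = 9/13.
Summing U·P(x,y) over outcomes with min(U, V) ≥ 2 gives 27/13.
E[U | min(U, V) ≥ 2] = (27/13) / (9/13) = 3.

3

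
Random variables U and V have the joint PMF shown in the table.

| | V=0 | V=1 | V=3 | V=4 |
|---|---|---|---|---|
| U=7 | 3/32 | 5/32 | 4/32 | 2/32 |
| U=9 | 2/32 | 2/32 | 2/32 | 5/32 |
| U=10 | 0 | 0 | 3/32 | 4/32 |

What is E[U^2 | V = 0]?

309/5

P(V = 0) = 5/32.
Summing U^2·P(U=x,V=y) over the conditioning event gives 309/32.
E[U^2 | V = 0] = (309/32) / (5/32) = 309/5.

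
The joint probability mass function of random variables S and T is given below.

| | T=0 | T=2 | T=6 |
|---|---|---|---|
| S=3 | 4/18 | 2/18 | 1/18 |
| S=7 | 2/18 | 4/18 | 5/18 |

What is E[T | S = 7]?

P(S = 7) = 11/18.
Summing T·P(S=x,T=y) over the conditioning event gives 19/9.
E[T | S = 7] = (19/9) / (11/18) = 38/11.

38/11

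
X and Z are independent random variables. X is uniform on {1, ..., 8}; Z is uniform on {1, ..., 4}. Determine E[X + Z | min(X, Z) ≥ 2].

8

P(min(X, Z) ≥ 2) = 21/32.
Summing (X+Z)·P(x,y) over outcomes with min(X, Z) ≥ 2 gives 21/4.
E[X + Z | min(X, Z) ≥ 2] = (21/4) / (21/32) = 8.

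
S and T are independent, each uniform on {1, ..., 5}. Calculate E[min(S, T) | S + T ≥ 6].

P(S + T ≥ 6) = 3/5.
Summing min(S,T)·P(x,y) over outcomes with S + T ≥ 6 gives 42/25.
E[min(S, T) | S + T ≥ 6] = (42/25) / (3/5) = 14/5.

14/5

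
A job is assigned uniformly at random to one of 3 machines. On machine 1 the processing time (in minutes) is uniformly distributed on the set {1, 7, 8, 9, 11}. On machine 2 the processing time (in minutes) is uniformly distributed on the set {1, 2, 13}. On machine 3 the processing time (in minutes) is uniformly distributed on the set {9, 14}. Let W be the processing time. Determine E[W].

E[W | machine 1] = (1+7+8+9+11)/5 = 36/5.
E[W | machine 2] = (1+2+13)/3 = 16/3.
E[W | machine 3] = (9+14)/2 = 23/2.
E[W] = (1/3)·(36/5) + (1/3)·(16/3) + (1/3)·(23/2) = 721/90.

721/90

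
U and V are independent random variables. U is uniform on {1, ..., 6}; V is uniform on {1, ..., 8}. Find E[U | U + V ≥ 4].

164/45

P(U + V ≥ 4) = 15/16.
Summing U·P(x,y) over outcomes with U + V ≥ 4 gives 41/12.
E[U | U + V ≥ 4] = (41/12) / (15/16) = 164/45.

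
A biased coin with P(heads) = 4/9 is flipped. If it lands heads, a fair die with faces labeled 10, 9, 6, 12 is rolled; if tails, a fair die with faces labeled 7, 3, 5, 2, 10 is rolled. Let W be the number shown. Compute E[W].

64/9

E[W | heads] = (10+9+6+12)/4 = 37/4.
E[W | tails] = (7+3+5+2+10)/5 = 27/5.
By the law of total expectation,
E[W] = (4/9)·(37/4) + (5/9)·(27/5) = 64/9.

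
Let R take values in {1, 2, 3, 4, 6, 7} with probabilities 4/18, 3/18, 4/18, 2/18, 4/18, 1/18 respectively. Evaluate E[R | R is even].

38/9

P(R is even) = 1/2.
Σ over the event: 2·1/6 + 4·1/9 + 6·2/9 = 19/9.
E[R | R is even] = (19/9) / (1/2) = 38/9.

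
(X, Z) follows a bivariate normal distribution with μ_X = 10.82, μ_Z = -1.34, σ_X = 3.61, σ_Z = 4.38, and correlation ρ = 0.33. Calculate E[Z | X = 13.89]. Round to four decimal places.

-0.1108

E[Z | X=x] = μ_Z + ρ(σ_Z/σ_X)(x − μ_X) for jointly normal variables.
E[Z | X=13.89] = -1.34 + (0.33)·(4.38/3.61)·(13.89 − (10.82)) = -1.34 + (0.40039)·(3.07) = -0.1108.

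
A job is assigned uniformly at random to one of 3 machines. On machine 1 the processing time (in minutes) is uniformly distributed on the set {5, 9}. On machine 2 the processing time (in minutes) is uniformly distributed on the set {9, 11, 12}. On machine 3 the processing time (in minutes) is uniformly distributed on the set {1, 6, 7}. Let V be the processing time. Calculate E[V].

67/9

E[V | machine 1] = (5+9)/2 = 7.
E[V | machine 2] = (9+11+12)/3 = 32/3.
E[V | machine 3] = (1+6+7)/3 = 14/3.
By the law of total expectation,
E[V] = (1/3)·(7) + (1/3)·(32/3) + (1/3)·(14/3) = 67/9.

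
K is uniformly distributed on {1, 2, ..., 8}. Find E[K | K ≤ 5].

3

Given K ≤ 5, K is equally likely to be any of {1, 2, 3, 4, 5}.
E[K | K ≤ 5] = (1 + 2 + 3 + 4 + 5) / 5 = 3.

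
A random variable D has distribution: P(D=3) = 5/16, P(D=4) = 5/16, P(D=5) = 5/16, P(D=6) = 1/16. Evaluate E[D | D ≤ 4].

7/2

P(D ≤ 4) = 5/8.
Σ over the event: 3·5/16 + 4·5/16 = 35/16.
E[D | D ≤ 4] = (35/16) / (5/8) = 7/2.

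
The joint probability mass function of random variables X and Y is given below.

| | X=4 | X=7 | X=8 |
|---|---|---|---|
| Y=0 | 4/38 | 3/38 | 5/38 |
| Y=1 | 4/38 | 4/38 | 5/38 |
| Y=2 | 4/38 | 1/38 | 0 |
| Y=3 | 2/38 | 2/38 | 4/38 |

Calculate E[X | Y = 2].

23/5

P(Y = 2) = 5/38.
Σ X·P over the event = 4·(4/38) + 7·(1/38) = 23/38.
E[X | Y = 2] = (23/38) / (5/38) = 23/5.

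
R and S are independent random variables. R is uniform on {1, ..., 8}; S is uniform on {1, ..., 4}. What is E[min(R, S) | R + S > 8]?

3

P(R + S > 8) = 5/16.
Summing min(R,S)·P(x,y) over outcomes with R + S > 8 gives 15/16.
E[min(R, S) | R + S > 8] = (15/16) / (5/16) = 3.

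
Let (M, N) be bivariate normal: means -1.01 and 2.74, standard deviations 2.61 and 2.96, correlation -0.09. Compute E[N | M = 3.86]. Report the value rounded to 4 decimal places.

E[N | M=x] = μ_N + ρ(σ_N/σ_M)(x − μ_M) for jointly normal variables.
E[N | M=3.86] = 2.74 + (-0.09)·(2.96/2.61)·(3.86 − (-1.01)) = 2.74 + (-0.10207)·(4.87) = 2.2429.

2.2429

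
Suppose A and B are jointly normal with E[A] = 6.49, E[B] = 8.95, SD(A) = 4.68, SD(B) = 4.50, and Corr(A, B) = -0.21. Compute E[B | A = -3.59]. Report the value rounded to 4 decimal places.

For a bivariate normal, E[B | A=x] = μ_B + ρ·(σ_B/σ_A)·(x − μ_A).
E[B | A=-3.59] = 8.95 + (-0.21)·(4.50/4.68)·(-3.59 − (6.49)) = 8.95 + (-0.20192)·(-10.08) = 10.9854.

10.9854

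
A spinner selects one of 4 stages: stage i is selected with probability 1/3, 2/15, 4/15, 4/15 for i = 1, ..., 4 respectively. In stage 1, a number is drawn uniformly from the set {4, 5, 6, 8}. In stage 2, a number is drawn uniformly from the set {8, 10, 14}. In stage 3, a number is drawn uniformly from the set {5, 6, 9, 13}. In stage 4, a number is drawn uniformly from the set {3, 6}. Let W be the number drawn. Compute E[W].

E[W | stage 1] = (4+5+6+8)/4 = 23/4.
E[W | stage 2] = (8+10+14)/3 = 32/3.
E[W | stage 3] = (5+6+9+13)/4 = 33/4.
E[W | stage 4] = (3+6)/2 = 9/2.
By the law of total expectation,
E[W] = (1/3)·(23/4) + (2/15)·(32/3) + (4/15)·(33/4) + (4/15)·(9/2) = 1213/180.

1213/180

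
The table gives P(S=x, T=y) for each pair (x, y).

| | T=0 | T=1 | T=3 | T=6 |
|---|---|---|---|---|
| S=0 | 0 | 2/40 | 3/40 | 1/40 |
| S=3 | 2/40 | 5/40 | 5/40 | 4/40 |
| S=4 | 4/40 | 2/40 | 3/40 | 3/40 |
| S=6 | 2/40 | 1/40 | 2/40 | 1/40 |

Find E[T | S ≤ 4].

P(S ≤ 4) = 17/20.
Summing T·P(S=x,T=y) over the conditioning event gives 9/4.
E[T | S ≤ 4] = (9/4) / (17/20) = 45/17.

45/17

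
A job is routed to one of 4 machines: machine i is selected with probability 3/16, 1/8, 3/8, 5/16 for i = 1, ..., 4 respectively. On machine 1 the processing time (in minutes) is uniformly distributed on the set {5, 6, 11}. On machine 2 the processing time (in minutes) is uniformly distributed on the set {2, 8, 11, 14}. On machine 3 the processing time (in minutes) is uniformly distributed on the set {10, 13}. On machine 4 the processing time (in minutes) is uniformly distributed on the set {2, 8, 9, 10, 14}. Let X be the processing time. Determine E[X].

303/32

E[X | machine 1] = (5+6+11)/3 = 22/3.
E[X | machine 2] = (2+8+11+14)/4 = 35/4.
E[X | machine 3] = (10+13)/2 = 23/2.
E[X | machine 4] = (2+8+9+10+14)/5 = 43/5.
E[X] = (3/16)·(22/3) + (1/8)·(35/4) + (3/8)·(23/2) + (5/16)·(43/5) = 303/32.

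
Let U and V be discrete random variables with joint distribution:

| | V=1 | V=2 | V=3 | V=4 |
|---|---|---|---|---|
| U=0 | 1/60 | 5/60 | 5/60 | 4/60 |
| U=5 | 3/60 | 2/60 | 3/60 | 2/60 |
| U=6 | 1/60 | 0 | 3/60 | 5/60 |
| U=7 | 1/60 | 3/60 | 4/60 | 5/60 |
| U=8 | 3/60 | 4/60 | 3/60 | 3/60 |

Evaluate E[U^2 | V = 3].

571/18

P(V = 3) = 3/10.
Σ U^2·P over the event = 0·(5/60) + 25·(3/60) + 36·(3/60) + 49·(4/60) + 64·(3/60) = 571/60.
E[U^2 | V = 3] = (571/60) / (3/10) = 571/18.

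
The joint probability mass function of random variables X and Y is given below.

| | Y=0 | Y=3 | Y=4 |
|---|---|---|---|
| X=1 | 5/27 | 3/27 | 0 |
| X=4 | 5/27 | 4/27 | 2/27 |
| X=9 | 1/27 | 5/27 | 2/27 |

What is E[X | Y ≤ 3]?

98/23

P(Y ≤ 3) = 23/27.
Σ X·P over the event = 1·(5/27) + 1·(3/27) + 4·(5/27) + 4·(4/27) + 9·(1/27) + 9·(5/27) = 98/27.
E[X | Y ≤ 3] = (98/27) / (23/27) = 98/23.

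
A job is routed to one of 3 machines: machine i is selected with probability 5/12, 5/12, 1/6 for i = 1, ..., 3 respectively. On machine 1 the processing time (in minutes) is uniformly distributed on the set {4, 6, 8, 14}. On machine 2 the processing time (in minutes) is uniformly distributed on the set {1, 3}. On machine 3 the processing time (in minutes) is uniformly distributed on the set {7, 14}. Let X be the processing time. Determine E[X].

71/12

E[X | machine 1] = (4+6+8+14)/4 = 8.
E[X | machine 2] = (1+3)/2 = 2.
E[X | machine 3] = (7+14)/2 = 21/2.
E[X] = (5/12)·(8) + (5/12)·(2) + (1/6)·(21/2) = 71/12.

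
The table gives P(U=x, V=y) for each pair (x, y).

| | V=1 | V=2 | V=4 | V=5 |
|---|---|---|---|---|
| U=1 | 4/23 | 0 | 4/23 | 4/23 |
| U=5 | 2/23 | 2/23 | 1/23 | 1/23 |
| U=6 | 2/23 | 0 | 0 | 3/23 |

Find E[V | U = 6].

17/5

P(U = 6) = 5/23.
Summing V·P(U=x,V=y) over the conditioning event gives 17/23.
E[V | U = 6] = (17/23) / (5/23) = 17/5.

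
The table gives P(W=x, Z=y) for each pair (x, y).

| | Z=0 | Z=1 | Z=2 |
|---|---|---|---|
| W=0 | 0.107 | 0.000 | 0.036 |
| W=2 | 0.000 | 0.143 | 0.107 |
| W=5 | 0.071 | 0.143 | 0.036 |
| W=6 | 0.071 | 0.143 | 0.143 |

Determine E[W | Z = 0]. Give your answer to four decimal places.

3.1365

P(Z = 0) = 0.249.
Σ W·P over the event = 0·(0.107) + 5·(0.071) + 6·(0.071) = 0.781.
E[W | Z = 0] = (0.781) / (0.249) = 3.1365.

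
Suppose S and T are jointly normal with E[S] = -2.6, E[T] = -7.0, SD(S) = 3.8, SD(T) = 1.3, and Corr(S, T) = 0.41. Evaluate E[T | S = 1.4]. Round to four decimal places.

For a bivariate normal, E[T | S=x] = μ_T + ρ·(σ_T/σ_S)·(x − μ_S).
E[T | S=1.4] = -7.0 + (0.41)·(1.3/3.8)·(1.4 − (-2.6)) = -7.0 + (0.140263)·(4) = -6.4389.

-6.4389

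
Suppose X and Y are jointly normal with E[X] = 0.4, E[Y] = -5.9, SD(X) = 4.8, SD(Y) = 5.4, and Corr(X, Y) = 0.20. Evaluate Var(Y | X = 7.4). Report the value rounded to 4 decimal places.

27.9936

Var(Y | X=x) = (1 − ρ²)·σ_Y².
Var(Y | X=7.4) = (5.4)²·(1 − (0.20)²) = 29.16·0.96 = 27.9936.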